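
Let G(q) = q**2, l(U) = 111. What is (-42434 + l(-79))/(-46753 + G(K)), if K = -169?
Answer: 42323/18192 ≈ 2.3265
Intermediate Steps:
(-42434 + l(-79))/(-46753 + G(K)) = (-42434 + 111)/(-46753 + (-169)**2) = -42323/(-46753 + 28561) = -42323/(-18192) = -42323*(-1/18192) = 42323/18192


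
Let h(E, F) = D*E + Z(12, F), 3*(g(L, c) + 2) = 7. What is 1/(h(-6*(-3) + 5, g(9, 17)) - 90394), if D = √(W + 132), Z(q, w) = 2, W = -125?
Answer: -90392/8170709961 - 23*√7/8170709961 ≈ -1.1070e-5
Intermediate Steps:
g(L, c) = ⅓ (g(L, c) = -2 + (⅓)*7 = -2 + 7/3 = ⅓)
D = √7 (D = √(-125 + 132) = √7 ≈ 2.6458)
h(E, F) = 2 + E*√7 (h(E, F) = √7*E + 2 = E*√7 + 2 = 2 + E*√7)
1/(h(-6*(-3) + 5, g(9, 17)) - 90394) = 1/((2 + (-6*(-3) + 5)*√7) - 90394) = 1/((2 + (18 + 5)*√7) - 90394) = 1/((2 + 23*√7) - 90394) = 1/(-90392 + 23*√7)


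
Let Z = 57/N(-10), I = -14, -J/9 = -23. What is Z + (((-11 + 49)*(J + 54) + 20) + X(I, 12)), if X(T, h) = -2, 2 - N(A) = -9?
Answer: 109353/11 ≈ 9941.2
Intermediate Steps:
J = 207 (J = -9*(-23) = 207)
N(A) = 11 (N(A) = 2 - 1*(-9) = 2 + 9 = 11)
Z = 57/11 ≈ 5.1818
Z + (((-11 + 49)*(J + 54) + 20) + X(I, 12)) = 57/11 + (((-11 + 49)*(207 + 54) + 20) - 2) = 57/11 + ((38*261 + 20) - 2) = 57/11 + ((9918 + 20) - 2) = 57/11 + (9938 - 2) = 57/11 + 9936 = 109353/11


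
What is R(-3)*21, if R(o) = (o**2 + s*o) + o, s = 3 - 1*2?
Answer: 63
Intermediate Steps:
s = 1 (s = 3 - 2 = 1)
R(o) = o**2 + 2*o (R(o) = (o**2 + 1*o) + o = (o**2 + o) + o = (o + o**2) + o = o**2 + 2*o)
R(-3)*21 = -3*(2 - 3)*21 = -3*(-1)*21 = 3*21 = 63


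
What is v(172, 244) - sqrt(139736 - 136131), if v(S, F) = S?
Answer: 172 - sqrt(3605) ≈ 111.96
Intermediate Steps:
v(172, 244) - sqrt(139736 - 136131) = 172 - sqrt(139736 - 136131) = 172 - sqrt(3605)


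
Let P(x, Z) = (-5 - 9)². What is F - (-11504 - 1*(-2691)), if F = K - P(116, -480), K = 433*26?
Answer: 19875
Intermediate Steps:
P(x, Z) = 196 (P(x, Z) = (-14)² = 196)
K = 11258
F = 11062 (F = 11258 - 1*196 = 11258 - 196 = 11062)
F - (-11504 - 1*(-2691)) = 11062 - (-11504 - 1*(-2691)) = 11062 - (-11504 + 2691) = 11062 - 1*(-8813) = 11062 + 8813 = 19875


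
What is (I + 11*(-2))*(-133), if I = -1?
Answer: 3059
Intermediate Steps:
(I + 11*(-2))*(-133) = (-1 + 11*(-2))*(-133) = (-1 - 22)*(-133) = -23*(-133) = 3059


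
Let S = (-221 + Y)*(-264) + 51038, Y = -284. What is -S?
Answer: -184358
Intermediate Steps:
S = 184358 (S = (-221 - 284)*(-264) + 51038 = -505*(-264) + 51038 = 133320 + 51038 = 184358)
-S = -1*184358 = -184358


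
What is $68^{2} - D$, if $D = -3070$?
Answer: $7694$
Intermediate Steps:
$68^{2} - D = 68^{2} - -3070 = 4624 + 3070 = 7694$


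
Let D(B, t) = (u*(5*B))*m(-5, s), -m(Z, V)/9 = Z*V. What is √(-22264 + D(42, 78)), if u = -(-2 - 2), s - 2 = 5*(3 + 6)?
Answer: 4*√109646 ≈ 1324.5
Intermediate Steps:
s = 47 (s = 2 + 5*(3 + 6) = 2 + 5*9 = 2 + 45 = 47)
m(Z, V) = -9*V*Z (m(Z, V) = -9*Z*V = -9*V*Z)
u = 4 (u = -1*(-4) = 4)
D(B, t) = 42300*B (D(B, t) = (4*(5*B))*(-9*47*(-5)) = (20*B)*2115 = 42300*B)
√(-22264 + D(42, 78)) = √(-22264 + 42300*42) = √(-22264 + 1776600) = √1754336 = 4*√109646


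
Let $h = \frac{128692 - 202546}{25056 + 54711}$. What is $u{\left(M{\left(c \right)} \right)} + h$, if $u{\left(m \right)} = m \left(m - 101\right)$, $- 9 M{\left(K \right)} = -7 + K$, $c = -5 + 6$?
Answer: $- \frac{5409380}{79767} \approx -67.815$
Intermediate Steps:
$h = - \frac{8206}{8863}$ ($h = - \frac{73854}{79767} = \left(-73854\right) \frac{1}{79767} = - \frac{8206}{8863} \approx -0.92587$)
$c = 1$
$M{\left(K \right)} = \frac{7}{9} - \frac{K}{9}$ ($M{\left(K \right)} = - \frac{-7 + K}{9} = \frac{7}{9} - \frac{K}{9}$)
$u{\left(m \right)} = m \left(-101 + m\right)$
$u{\left(M{\left(c \right)} \right)} + h = \left(\frac{7}{9} - \frac{1}{9}\right) \left(-101 + \left(\frac{7}{9} - \frac{1}{9}\right)\right) - \frac{8206}{8863} = \frac{2 \left(-101 + \frac{2}{3}\right)}{3} - \frac{8206}{8863} = \frac{2}{3} \left(- \frac{301}{3}\right) - \frac{8206}{8863} = - \frac{602}{9} - \frac{8206}{8863} = - \frac{5409380}{79767}$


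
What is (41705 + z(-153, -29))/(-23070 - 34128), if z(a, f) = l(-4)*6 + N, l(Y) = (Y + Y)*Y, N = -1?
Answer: -20948/28599 ≈ -0.73247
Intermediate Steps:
l(Y) = 2*Y**2 (l(Y) = (2*Y)*Y = 2*Y**2)
z(a, f) = 191 (z(a, f) = (2*(-4)**2)*6 - 1 = (2*16)*6 - 1 = 32*6 - 1 = 192 - 1 = 191)
(41705 + z(-153, -29))/(-23070 - 34128) = (41705 + 191)/(-23070 - 34128) = 41896/(-57198) = 41896*(-1/57198) = -20948/28599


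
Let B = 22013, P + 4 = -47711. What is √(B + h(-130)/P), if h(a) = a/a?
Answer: √50117464278210/47715 ≈ 148.37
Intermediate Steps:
P = -47715 (P = -4 - 47711 = -47715)
h(a) = 1
√(B + h(-130)/P) = √(22013 + 1/(-47715)) = √(22013 + 1*(-1/47715)) = √(22013 - 1/47715) = √(1050350294/47715) = √50117464278210/47715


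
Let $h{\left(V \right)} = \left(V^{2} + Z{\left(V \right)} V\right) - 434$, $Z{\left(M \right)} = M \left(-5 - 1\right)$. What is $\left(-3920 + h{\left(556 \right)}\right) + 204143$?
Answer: $-1345891$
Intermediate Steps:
$Z{\left(M \right)} = - 6 M$ ($Z{\left(M \right)} = M \left(-6\right) = - 6 M$)
$h{\left(V \right)} = -434 - 5 V^{2}$ ($h{\left(V \right)} = \left(V^{2} + - 6 V V\right) - 434 = \left(V^{2} - 6 V^{2}\right) - 434 = - 5 V^{2} - 434 = -434 - 5 V^{2}$)
$\left(-3920 + h{\left(556 \right)}\right) + 204143 = \left(-3920 - \left(434 + 5 \cdot 556^{2}\right)\right) + 204143 = \left(-3920 - 1546114\right) + 204143 = -1550034 + 204143 = -1345891$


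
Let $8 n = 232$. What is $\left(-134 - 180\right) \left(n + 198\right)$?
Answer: $-71278$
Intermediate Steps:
$n = 29$ ($n = \frac{1}{8} \cdot 232 = 29$)
$\left(-134 - 180\right) \left(n + 198\right) = \left(-134 - 180\right) \left(29 + 198\right) = \left(-314\right) 227 = -71278$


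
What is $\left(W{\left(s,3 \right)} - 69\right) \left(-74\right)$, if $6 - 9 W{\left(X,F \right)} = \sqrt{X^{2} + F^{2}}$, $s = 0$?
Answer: $\frac{15244}{3} \approx 5081.3$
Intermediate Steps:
$W{\left(X,F \right)} = \frac{2}{3} - \frac{\sqrt{F^{2} + X^{2}}}{9}$ ($W{\left(X,F \right)} = \frac{2}{3} - \frac{\sqrt{X^{2} + F^{2}}}{9} = \frac{2}{3} - \frac{\sqrt{F^{2} + X^{2}}}{9}$)
$\left(W{\left(s,3 \right)} - 69\right) \left(-74\right) = \left(\left(\frac{2}{3} - \frac{\sqrt{3^{2} + 0^{2}}}{9}\right) - 69\right) \left(-74\right) = \left(\left(\frac{2}{3} - \frac{\sqrt{9 + 0}}{9}\right) - 69\right) \left(-74\right) = \left(\left(\frac{2}{3} - \frac{\sqrt{9}}{9}\right) - 69\right) \left(-74\right) = \left(\left(\frac{2}{3} - \frac{1}{3}\right) - 69\right) \left(-74\right) = \left(\frac{1}{3} - 69\right) \left(-74\right) = \left(- \frac{206}{3}\right) \left(-74\right) = \frac{15244}{3}$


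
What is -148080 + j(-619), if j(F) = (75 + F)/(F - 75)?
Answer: -51383488/347 ≈ -1.4808e+5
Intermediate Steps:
j(F) = (75 + F)/(-75 + F)
-148080 + j(-619) = -148080 + (75 - 619)/(-75 - 619) = -148080 - 544/(-694) = -148080 - 1/694*(-544) = -148080 + 272/347 = -51383488/347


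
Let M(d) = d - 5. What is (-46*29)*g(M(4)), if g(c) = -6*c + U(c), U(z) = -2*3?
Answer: 0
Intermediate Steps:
U(z) = -6
M(d) = -5 + d
g(c) = -6 - 6*c (g(c) = -6*c - 6 = -6 - 6*c)
(-46*29)*g(M(4)) = (-46*29)*(-6 - 6*(-5 + 4)) = -1334*(-6 - 6*(-1)) = -1334*(-6 + 6) = -1334*0 = 0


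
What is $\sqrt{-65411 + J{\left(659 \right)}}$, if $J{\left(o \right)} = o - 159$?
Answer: $i \sqrt{64911} \approx 254.78 i$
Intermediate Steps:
$J{\left(o \right)} = -159 + o$
$\sqrt{-65411 + J{\left(659 \right)}} = \sqrt{-65411 + \left(-159 + 659\right)} = \sqrt{-65411 + 500} = \sqrt{-64911} = i \sqrt{64911}$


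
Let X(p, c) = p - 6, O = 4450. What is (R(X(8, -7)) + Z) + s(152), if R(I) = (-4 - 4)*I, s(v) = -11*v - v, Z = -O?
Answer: -6290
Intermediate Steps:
Z = -4450 (Z = -1*4450 = -4450)
s(v) = -12*v
X(p, c) = -6 + p
R(I) = -8*I
(R(X(8, -7)) + Z) + s(152) = (-8*(-6 + 8) - 4450) - 12*152 = (-8*2 - 4450) - 1824 = (-16 - 4450) - 1824 = -4466 - 1824 = -6290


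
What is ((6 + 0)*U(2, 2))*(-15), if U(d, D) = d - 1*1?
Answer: -90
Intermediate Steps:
U(d, D) = -1 + d (U(d, D) = d - 1 = -1 + d)
((6 + 0)*U(2, 2))*(-15) = ((6 + 0)*(-1 + 2))*(-15) = (6*1)*(-15) = 6*(-15) = -90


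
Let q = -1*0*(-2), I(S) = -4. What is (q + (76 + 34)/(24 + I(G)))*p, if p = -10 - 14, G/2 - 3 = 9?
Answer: -132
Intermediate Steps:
G = 24 (G = 6 + 2*9 = 6 + 18 = 24)
q = 0 (q = 0*(-2) = 0)
p = -24
(q + (76 + 34)/(24 + I(G)))*p = (0 + (76 + 34)/(24 - 4))*(-24) = (0 + 110/20)*(-24) = (0 + 110*(1/20))*(-24) = (0 + 11/2)*(-24) = (11/2)*(-24) = -132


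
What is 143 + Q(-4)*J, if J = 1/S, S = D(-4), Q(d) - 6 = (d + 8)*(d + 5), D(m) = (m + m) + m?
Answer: 853/6 ≈ 142.17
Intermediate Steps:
D(m) = 3*m (D(m) = 2*m + m = 3*m)
Q(d) = 6 + (5 + d)*(8 + d) (Q(d) = 6 + (d + 8)*(d + 5) = 6 + (8 + d)*(5 + d) = 6 + (5 + d)*(8 + d))
S = -12 (S = 3*(-4) = -12)
J = -1/12 (J = 1/(-12) = -1/12 ≈ -0.083333)
143 + Q(-4)*J = 143 + (46 + (-4)² + 13*(-4))*(-1/12) = 143 + (46 + 16 - 52)*(-1/12) = 143 + 10*(-1/12) = 143 - ⅚ = 853/6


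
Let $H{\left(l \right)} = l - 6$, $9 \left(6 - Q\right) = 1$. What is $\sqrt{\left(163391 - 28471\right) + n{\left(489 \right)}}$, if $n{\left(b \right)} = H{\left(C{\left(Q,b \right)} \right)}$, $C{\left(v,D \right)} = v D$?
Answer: $\frac{\sqrt{1240143}}{3} \approx 371.21$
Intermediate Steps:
$Q = \frac{53}{9}$ ($Q = 6 - \frac{1}{9} = \frac{53}{9} \approx 5.8889$)
$C{\left(v,D \right)} = D v$
$H{\left(l \right)} = -6 + l$ ($H{\left(l \right)} = l - 6 = -6 + l$)
$n{\left(b \right)} = -6 + \frac{53 b}{9}$ ($n{\left(b \right)} = -6 + b \frac{53}{9} = -6 + \frac{53 b}{9}$)
$\sqrt{\left(163391 - 28471\right) + n{\left(489 \right)}} = \sqrt{\left(163391 - 28471\right) + \left(-6 + \frac{53}{9} \cdot 489\right)} = \sqrt{134920 + \left(-6 + \frac{8639}{3}\right)} = \sqrt{134920 + \frac{8621}{3}} = \sqrt{\frac{413381}{3}} = \frac{\sqrt{1240143}}{3}$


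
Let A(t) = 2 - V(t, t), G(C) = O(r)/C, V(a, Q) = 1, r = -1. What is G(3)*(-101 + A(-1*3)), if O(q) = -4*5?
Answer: 2000/3 ≈ 666.67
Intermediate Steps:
O(q) = -20
G(C) = -20/C
A(t) = 1 (A(t) = 2 - 1*1 = 2 - 1 = 1)
G(3)*(-101 + A(-1*3)) = (-20/3)*(-101 + 1) = -20*⅓*(-100) = -20/3*(-100) = 2000/3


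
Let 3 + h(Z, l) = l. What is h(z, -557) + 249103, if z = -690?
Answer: 248543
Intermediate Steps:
h(Z, l) = -3 + l
h(z, -557) + 249103 = (-3 - 557) + 249103 = -560 + 249103 = 248543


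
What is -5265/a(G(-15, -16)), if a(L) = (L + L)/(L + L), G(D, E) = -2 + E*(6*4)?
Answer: -5265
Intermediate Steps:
G(D, E) = -2 + 24*E (G(D, E) = -2 + E*24 = -2 + 24*E)
a(L) = 1 (a(L) = (2*L)/((2*L)) = (2*L)*(1/(2*L)) = 1)
-5265/a(G(-15, -16)) = -5265/1 = -5265*1 = -5265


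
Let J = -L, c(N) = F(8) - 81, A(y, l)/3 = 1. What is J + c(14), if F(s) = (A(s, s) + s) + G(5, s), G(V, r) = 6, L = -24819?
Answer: 24755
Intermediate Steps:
A(y, l) = 3 (A(y, l) = 3*1 = 3)
F(s) = 9 + s (F(s) = (3 + s) + 6 = 9 + s)
c(N) = -64 (c(N) = (9 + 8) - 81 = 17 - 81 = -64)
J = 24819 (J = -1*(-24819) = 24819)
J + c(14) = 24819 - 64 = 24755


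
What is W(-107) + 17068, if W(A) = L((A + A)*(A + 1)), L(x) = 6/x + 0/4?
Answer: 193585259/11342 ≈ 17068.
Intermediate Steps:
L(x) = 6/x (L(x) = 6/x + 0*(¼) = 6/x + 0 = 6/x)
W(A) = 3/(A*(1 + A)) (W(A) = 6/(((A + A)*(A + 1))) = 6/(((2*A)*(1 + A))) = 6/((2*A*(1 + A))) = 6*(1/(2*A*(1 + A))) = 3/(A*(1 + A)))
W(-107) + 17068 = 3/(-107*(1 - 107)) + 17068 = 3*(-1/107)/(-106) + 17068 = 3*(-1/107)*(-1/106) + 17068 = 3/11342 + 17068 = 193585259/11342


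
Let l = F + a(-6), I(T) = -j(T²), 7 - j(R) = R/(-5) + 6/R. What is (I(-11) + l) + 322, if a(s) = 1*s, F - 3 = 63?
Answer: 212264/605 ≈ 350.85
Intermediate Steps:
j(R) = 7 - 6/R + R/5 (j(R) = 7 - (R/(-5) + 6/R) = 7 - (R*(-⅕) + 6/R) = 7 - (-R/5 + 6/R) = 7 - (6/R - R/5) = 7 + (-6/R + R/5) = 7 - 6/R + R/5)
F = 66 (F = 3 + 63 = 66)
I(T) = -7 + 6/T² - T²/5 (I(T) = -(7 - 6/T² + T²/5) = -7 + 6/T² - T²/5)
a(s) = s
l = 60 (l = 66 - 6 = 60)
(I(-11) + l) + 322 = ((-7 + 6/(-11)² - ⅕*(-11)²) + 60) + 322 = ((-7 + 6*(1/121) - ⅕*121) + 60) + 322 = ((-7 + 6/121 - 121/5) + 60) + 322 = (-18846/605 + 60) + 322 = 17454/605 + 322 = 212264/605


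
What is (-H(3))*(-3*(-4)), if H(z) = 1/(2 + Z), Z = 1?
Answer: -4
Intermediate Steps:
H(z) = ⅓ (H(z) = 1/(2 + 1) = 1/3 = ⅓)
(-H(3))*(-3*(-4)) = (-1*⅓)*(-3*(-4)) = -⅓*12 = -4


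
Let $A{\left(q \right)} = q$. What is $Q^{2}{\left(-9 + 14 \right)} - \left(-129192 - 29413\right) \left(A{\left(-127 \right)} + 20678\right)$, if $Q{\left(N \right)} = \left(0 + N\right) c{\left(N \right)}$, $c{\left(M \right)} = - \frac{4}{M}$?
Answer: $3259491371$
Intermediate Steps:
$Q{\left(N \right)} = -4$ ($Q{\left(N \right)} = \left(0 + N\right) \left(- \frac{4}{N}\right) = N \left(- \frac{4}{N}\right) = -4$)
$Q^{2}{\left(-9 + 14 \right)} - \left(-129192 - 29413\right) \left(A{\left(-127 \right)} + 20678\right) = \left(-4\right)^{2} - \left(-129192 - 29413\right) \left(-127 + 20678\right) = 16 - \left(-158605\right) 20551 = 16 - -3259491355 = 16 + 3259491355 = 3259491371$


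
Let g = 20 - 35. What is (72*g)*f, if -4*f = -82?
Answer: -22140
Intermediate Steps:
g = -15
f = 41/2 (f = -1/4*(-82) = 41/2 ≈ 20.500)
(72*g)*f = (72*(-15))*(41/2) = -1080*41/2 = -22140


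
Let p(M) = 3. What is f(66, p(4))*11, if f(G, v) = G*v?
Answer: 2178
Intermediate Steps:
f(66, p(4))*11 = (66*3)*11 = 198*11 = 2178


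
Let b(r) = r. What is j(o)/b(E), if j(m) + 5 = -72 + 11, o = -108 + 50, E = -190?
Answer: 33/95 ≈ 0.34737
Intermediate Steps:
o = -58
j(m) = -66 (j(m) = -5 + (-72 + 11) = -5 - 61 = -66)
j(o)/b(E) = -66/(-190) = -66*(-1/190) = 33/95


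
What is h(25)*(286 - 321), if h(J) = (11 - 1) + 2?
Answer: -420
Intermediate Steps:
h(J) = 12 (h(J) = 10 + 2 = 12)
h(25)*(286 - 321) = 12*(286 - 321) = 12*(-35) = -420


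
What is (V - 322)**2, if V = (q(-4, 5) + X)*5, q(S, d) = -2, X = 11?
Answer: 76729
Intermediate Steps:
V = 45 (V = (-2 + 11)*5 = 9*5 = 45)
(V - 322)**2 = (45 - 322)**2 = (-277)**2 = 76729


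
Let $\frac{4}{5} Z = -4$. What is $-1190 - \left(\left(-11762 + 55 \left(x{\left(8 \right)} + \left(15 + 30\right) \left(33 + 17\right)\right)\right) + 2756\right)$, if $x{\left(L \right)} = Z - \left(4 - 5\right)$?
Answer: $-115714$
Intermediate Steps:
$Z = -5$ ($Z = \frac{5}{4} \left(-4\right) = -5$)
$x{\left(L \right)} = -4$ ($x{\left(L \right)} = -5 - \left(4 - 5\right) = -5 - -1 = -5 + 1 = -4$)
$-1190 - \left(\left(-11762 + 55 \left(x{\left(8 \right)} + \left(15 + 30\right) \left(33 + 17\right)\right)\right) + 2756\right) = -1190 - \left(\left(-11762 + 55 \left(-4 + \left(15 + 30\right) \left(33 + 17\right)\right)\right) + 2756\right) = -1190 - \left(\left(-11762 + 55 \left(-4 + 45 \cdot 50\right)\right) + 2756\right) = -1190 - \left(\left(-11762 + 55 \left(-4 + 2250\right)\right) + 2756\right) = -1190 - \left(\left(-11762 + 55 \cdot 2246\right) + 2756\right) = -1190 - \left(\left(-11762 + 123530\right) + 2756\right) = -1190 - \left(111768 + 2756\right) = -1190 - 114524 = -115714$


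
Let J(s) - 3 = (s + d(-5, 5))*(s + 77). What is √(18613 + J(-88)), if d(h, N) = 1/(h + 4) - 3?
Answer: 2*√4907 ≈ 140.10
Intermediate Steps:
d(h, N) = -3 + 1/(4 + h) (d(h, N) = 1/(4 + h) - 3 = -3 + 1/(4 + h))
J(s) = 3 + (-4 + s)*(77 + s) (J(s) = 3 + (s + (-11 - 3*(-5))/(4 - 5))*(s + 77) = 3 + (s + (-11 + 15)/(-1))*(77 + s) = 3 + (s - 1*4)*(77 + s) = 3 + (s - 4)*(77 + s) = 3 + (-4 + s)*(77 + s))
√(18613 + J(-88)) = √(18613 + (-305 + (-88)² + 73*(-88))) = √(18613 + (-305 + 7744 - 6424)) = √(18613 + 1015) = √19628 = 2*√4907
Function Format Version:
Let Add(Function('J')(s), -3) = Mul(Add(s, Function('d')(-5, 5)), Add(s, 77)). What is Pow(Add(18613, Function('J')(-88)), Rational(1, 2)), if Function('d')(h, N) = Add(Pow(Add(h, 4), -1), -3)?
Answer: Mul(2, Pow(4907, Rational(1, 2))) ≈ 140.10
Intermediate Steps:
Function('d')(h, N) = Add(-3, Pow(Add(4, h), -1)) (Function('d')(h, N) = Add(Pow(Add(4, h), -1), -3) = Add(-3, Pow(Add(4, h), -1)))
Function('J')(s) = Add(3, Mul(Add(-4, s), Add(77, s))) (Function('J')(s) = Add(3, Mul(Add(s, Mul(Pow(Add(4, -5), -1), Add(-11, Mul(-3, -5)))), Add(s, 77))) = Add(3, Mul(Add(s, Mul(Pow(-1, -1), Add(-11, 15))), Add(77, s))) = Add(3, Mul(Add(s, Mul(-1, 4)), Add(77, s))) = Add(3, Mul(Add(s, -4), Add(77, s))) = Add(3, Mul(Add(-4, s), Add(77, s))))
Pow(Add(18613, Function('J')(-88)), Rational(1, 2)) = Pow(Add(18613, Add(-305, Pow(-88, 2), Mul(73, -88))), Rational(1, 2)) = Pow(Add(18613, Add(-305, 7744, -6424)), Rational(1, 2)) = Pow(Add(18613, 1015), Rational(1, 2)) = Pow(19628, Rational(1, 2)) = Mul(2, Pow(4907, Rational(1, 2)))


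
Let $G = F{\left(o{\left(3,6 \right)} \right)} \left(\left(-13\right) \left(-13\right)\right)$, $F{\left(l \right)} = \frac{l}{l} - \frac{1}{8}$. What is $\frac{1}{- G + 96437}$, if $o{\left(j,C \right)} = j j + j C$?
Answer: $\frac{8}{770313} \approx 1.0385 \cdot 10^{-5}$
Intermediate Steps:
$o{\left(j,C \right)} = j^{2} + C j$
$F{\left(l \right)} = \frac{7}{8}$ ($F{\left(l \right)} = 1 - \frac{1}{8} = \frac{7}{8}$)
$G = \frac{1183}{8}$ ($G = \frac{7 \left(\left(-13\right) \left(-13\right)\right)}{8} = \frac{7}{8} \cdot 169 = \frac{1183}{8} \approx 147.88$)
$\frac{1}{- G + 96437} = \frac{1}{\left(-1\right) \frac{1183}{8} + 96437} = \frac{1}{- \frac{1183}{8} + 96437} = \frac{1}{\frac{770313}{8}} = \frac{8}{770313}$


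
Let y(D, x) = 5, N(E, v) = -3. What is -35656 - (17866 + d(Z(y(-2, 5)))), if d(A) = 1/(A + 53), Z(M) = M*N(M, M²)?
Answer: -2033837/38 ≈ -53522.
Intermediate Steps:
Z(M) = -3*M (Z(M) = M*(-3) = -3*M)
d(A) = 1/(53 + A)
-35656 - (17866 + d(Z(y(-2, 5)))) = -35656 - (17866 + 1/(53 - 3*5)) = -35656 - (17866 + 1/(53 - 15)) = -35656 - (17866 + 1/38) = -35656 - 1*678909/38 = -35656 - 678909/38 = -2033837/38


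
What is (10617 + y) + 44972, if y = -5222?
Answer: 50367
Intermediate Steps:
(10617 + y) + 44972 = (10617 - 5222) + 44972 = 5395 + 44972 = 50367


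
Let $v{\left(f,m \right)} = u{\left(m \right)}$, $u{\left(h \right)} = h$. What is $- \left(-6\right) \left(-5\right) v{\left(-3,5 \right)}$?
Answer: $-150$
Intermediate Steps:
$v{\left(f,m \right)} = m$
$- \left(-6\right) \left(-5\right) v{\left(-3,5 \right)} = - \left(-6\right) \left(-5\right) 5 = - 30 \cdot 5 = \left(-1\right) 150 = -150$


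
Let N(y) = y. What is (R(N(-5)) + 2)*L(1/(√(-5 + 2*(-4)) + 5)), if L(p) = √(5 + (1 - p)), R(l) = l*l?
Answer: 27*√((29 + 6*I*√13)/(5 + I*√13)) ≈ 65.409 + 0.52875*I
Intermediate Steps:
R(l) = l²
L(p) = √(6 - p)
(R(N(-5)) + 2)*L(1/(√(-5 + 2*(-4)) + 5)) = ((-5)² + 2)*√(6 - 1/(√(-5 + 2*(-4)) + 5)) = (25 + 2)*√(6 - 1/(√(-5 - 8) + 5)) = 27*√(6 - 1/(√(-13) + 5)) = 27*√(6 - 1/(I*√13 + 5)) = 27*√(6 - 1/(5 + I*√13))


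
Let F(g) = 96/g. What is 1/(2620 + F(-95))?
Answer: 95/248804 ≈ 0.00038183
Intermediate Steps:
1/(2620 + F(-95)) = 1/(2620 + 96/(-95)) = 1/(2620 + 96*(-1/95)) = 1/(2620 - 96/95) = 1/(248804/95) = 95/248804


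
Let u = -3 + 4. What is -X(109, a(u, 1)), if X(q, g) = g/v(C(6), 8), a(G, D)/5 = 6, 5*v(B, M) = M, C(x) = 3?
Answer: -75/4 ≈ -18.750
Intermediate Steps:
v(B, M) = M/5
u = 1
a(G, D) = 30 (a(G, D) = 5*6 = 30)
X(q, g) = 5*g/8 (X(q, g) = g/(((⅕)*8)) = g/(8/5) = g*(5/8) = 5*g/8)
-X(109, a(u, 1)) = -5*30/8 = -1*75/4 = -75/4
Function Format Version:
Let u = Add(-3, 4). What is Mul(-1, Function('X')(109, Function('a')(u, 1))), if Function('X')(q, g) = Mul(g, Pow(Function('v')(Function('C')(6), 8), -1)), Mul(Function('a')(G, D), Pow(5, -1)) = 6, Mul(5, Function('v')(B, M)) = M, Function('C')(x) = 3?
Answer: Rational(-75, 4) ≈ -18.750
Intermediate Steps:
Function('v')(B, M) = Mul(Rational(1, 5), M)
u = 1
Function('a')(G, D) = 30 (Function('a')(G, D) = Mul(5, 6) = 30)
Function('X')(q, g) = Mul(Rational(5, 8), g) (Function('X')(q, g) = Mul(g, Pow(Mul(Rational(1, 5), 8), -1)) = Mul(g, Pow(Rational(8, 5), -1)) = Mul(g, Rational(5, 8)) = Mul(Rational(5, 8), g))
Mul(-1, Function('X')(109, Function('a')(u, 1))) = Mul(-1, Mul(Rational(5, 8), 30)) = Mul(-1, Rational(75, 4)) = Rational(-75, 4)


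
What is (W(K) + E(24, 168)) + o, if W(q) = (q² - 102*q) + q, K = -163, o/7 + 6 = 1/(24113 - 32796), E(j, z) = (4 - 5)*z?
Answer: 371823419/8683 ≈ 42822.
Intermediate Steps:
E(j, z) = -z
o = -364693/8683 (o = -42 + 7/(24113 - 32796) = -42 + 7/(-8683) = -42 + 7*(-1/8683) = -42 - 7/8683 = -364693/8683 ≈ -42.001)
W(q) = q² - 101*q
(W(K) + E(24, 168)) + o = (-163*(-101 - 163) - 1*168) - 364693/8683 = (-163*(-264) - 168) - 364693/8683 = (43032 - 168) - 364693/8683 = 42864 - 364693/8683 = 371823419/8683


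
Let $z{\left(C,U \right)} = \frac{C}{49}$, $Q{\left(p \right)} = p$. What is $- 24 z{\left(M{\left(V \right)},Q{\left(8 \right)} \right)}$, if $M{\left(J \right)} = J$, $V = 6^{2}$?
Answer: $- \frac{864}{49} \approx -17.633$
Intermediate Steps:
$V = 36$
$z{\left(C,U \right)} = \frac{C}{49}$ ($z{\left(C,U \right)} = C \frac{1}{49} = \frac{C}{49}$)
$- 24 z{\left(M{\left(V \right)},Q{\left(8 \right)} \right)} = - 24 \cdot \frac{1}{49} \cdot 36 = \left(-24\right) \frac{36}{49} = - \frac{864}{49}$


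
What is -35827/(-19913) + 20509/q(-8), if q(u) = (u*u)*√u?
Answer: 35827/19913 - 20509*I*√2/256 ≈ 1.7992 - 113.3*I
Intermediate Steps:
q(u) = u^(5/2) (q(u) = u²*√u = u^(5/2))
-35827/(-19913) + 20509/q(-8) = -35827/(-19913) + 20509/((-8)^(5/2)) = -35827*(-1/19913) + 20509/((128*I*√2)) = 35827/19913 + 20509*(-I*√2/256) = 35827/19913 - 20509*I*√2/256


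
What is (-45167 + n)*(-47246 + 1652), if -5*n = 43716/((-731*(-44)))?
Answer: 4870378339848/2365 ≈ 2.0594e+9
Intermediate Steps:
n = -10929/40205 (n = -43716/(5*((-731*(-44)))) = -43716/(5*32164) = -⅕*10929/8041 = -10929/40205 ≈ -0.27183)
(-45167 + n)*(-47246 + 1652) = (-45167 - 10929/40205)*(-47246 + 1652) = -1815950164/40205*(-45594) = 4870378339848/2365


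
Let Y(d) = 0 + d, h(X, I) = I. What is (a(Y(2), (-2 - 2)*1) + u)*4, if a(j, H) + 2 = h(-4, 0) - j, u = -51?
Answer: -220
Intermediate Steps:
Y(d) = d
a(j, H) = -2 - j (a(j, H) = -2 + (0 - j) = -2 - j)
(a(Y(2), (-2 - 2)*1) + u)*4 = ((-2 - 1*2) - 51)*4 = ((-2 - 2) - 51)*4 = (-4 - 51)*4 = -55*4 = -220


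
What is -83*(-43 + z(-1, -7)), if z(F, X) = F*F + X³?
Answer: 31955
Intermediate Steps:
z(F, X) = F² + X³
-83*(-43 + z(-1, -7)) = -83*(-43 + ((-1)² + (-7)³)) = -83*(-43 + (1 - 343)) = -83*(-43 - 342) = -83*(-385) = 31955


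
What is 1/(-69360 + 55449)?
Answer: -1/13911 ≈ -7.1886e-5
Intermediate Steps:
1/(-69360 + 55449) = 1/(-13911) = -1/13911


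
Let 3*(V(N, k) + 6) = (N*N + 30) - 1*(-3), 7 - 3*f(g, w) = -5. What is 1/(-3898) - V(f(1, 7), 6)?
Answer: -120841/11694 ≈ -10.334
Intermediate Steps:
f(g, w) = 4 (f(g, w) = 7/3 - ⅓*(-5) = 7/3 + 5/3 = 4)
V(N, k) = 5 + N²/3 (V(N, k) = -6 + ((N*N + 30) - 1*(-3))/3 = -6 + ((N² + 30) + 3)/3 = -6 + ((30 + N²) + 3)/3 = -6 + (33 + N²)/3 = -6 + (11 + N²/3) = 5 + N²/3)
1/(-3898) - V(f(1, 7), 6) = 1/(-3898) - (5 + (⅓)*4²) = -1/3898 - (5 + (⅓)*16) = -1/3898 - (5 + 16/3) = -1/3898 - 1*31/3 = -1/3898 - 31/3 = -120841/11694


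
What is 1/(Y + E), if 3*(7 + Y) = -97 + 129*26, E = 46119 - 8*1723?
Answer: 3/100241 ≈ 2.9928e-5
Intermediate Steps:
E = 32335 (E = 46119 - 13784 = 32335)
Y = 3236/3 (Y = -7 + (-97 + 129*26)/3 = -7 + (-97 + 3354)/3 = -7 + (⅓)*3257 = -7 + 3257/3 = 3236/3 ≈ 1078.7)
1/(Y + E) = 1/(3236/3 + 32335) = 1/(100241/3) = 3/100241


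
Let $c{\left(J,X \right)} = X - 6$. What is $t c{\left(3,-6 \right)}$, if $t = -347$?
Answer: $4164$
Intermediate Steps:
$c{\left(J,X \right)} = -6 + X$ ($c{\left(J,X \right)} = X - 6 = -6 + X$)
$t c{\left(3,-6 \right)} = - 347 \left(-6 - 6\right) = \left(-347\right) \left(-12\right) = 4164$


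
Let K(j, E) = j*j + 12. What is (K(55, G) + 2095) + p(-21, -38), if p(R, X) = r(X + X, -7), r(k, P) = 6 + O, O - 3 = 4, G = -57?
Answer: 5145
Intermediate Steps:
O = 7 (O = 3 + 4 = 7)
r(k, P) = 13 (r(k, P) = 6 + 7 = 13)
p(R, X) = 13
K(j, E) = 12 + j**2 (K(j, E) = j**2 + 12 = 12 + j**2)
(K(55, G) + 2095) + p(-21, -38) = ((12 + 55**2) + 2095) + 13 = ((12 + 3025) + 2095) + 13 = (3037 + 2095) + 13 = 5132 + 13 = 5145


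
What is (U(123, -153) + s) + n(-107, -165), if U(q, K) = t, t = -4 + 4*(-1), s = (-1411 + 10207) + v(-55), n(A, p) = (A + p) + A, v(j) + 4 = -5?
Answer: 8400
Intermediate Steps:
v(j) = -9 (v(j) = -4 - 5 = -9)
n(A, p) = p + 2*A
s = 8787 (s = (-1411 + 10207) - 9 = 8796 - 9 = 8787)
t = -8 (t = -4 - 4 = -8)
U(q, K) = -8
(U(123, -153) + s) + n(-107, -165) = (-8 + 8787) + (-165 + 2*(-107)) = 8779 + (-165 - 214) = 8779 - 379 = 8400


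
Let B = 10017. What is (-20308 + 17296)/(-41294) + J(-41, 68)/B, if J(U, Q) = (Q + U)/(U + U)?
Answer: 45794885/628123034 ≈ 0.072907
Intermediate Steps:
J(U, Q) = (Q + U)/(2*U) (J(U, Q) = (Q + U)/((2*U)) = (Q + U)*(1/(2*U)) = (Q + U)/(2*U))
(-20308 + 17296)/(-41294) + J(-41, 68)/B = (-20308 + 17296)/(-41294) + ((½)*(68 - 41)/(-41))/10017 = -3012*(-1/41294) + ((½)*(-1/41)*27)*(1/10017) = 1506/20647 - 27/82*1/10017 = 1506/20647 - 1/30422 = 45794885/628123034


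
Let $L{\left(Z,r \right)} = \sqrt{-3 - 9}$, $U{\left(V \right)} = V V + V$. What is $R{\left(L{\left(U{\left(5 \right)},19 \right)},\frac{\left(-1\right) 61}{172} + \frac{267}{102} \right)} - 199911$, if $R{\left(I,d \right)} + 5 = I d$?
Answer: $-199916 + \frac{6617 i \sqrt{3}}{1462} \approx -1.9992 \cdot 10^{5} + 7.8392 i$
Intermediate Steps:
$U{\left(V \right)} = V + V^{2}$ ($U{\left(V \right)} = V^{2} + V = V + V^{2}$)
$L{\left(Z,r \right)} = 2 i \sqrt{3}$ ($L{\left(Z,r \right)} = \sqrt{-12} = 2 i \sqrt{3}$)
$R{\left(I,d \right)} = -5 + I d$
$R{\left(L{\left(U{\left(5 \right)},19 \right)},\frac{\left(-1\right) 61}{172} + \frac{267}{102} \right)} - 199911 = \left(-5 + 2 i \sqrt{3} \left(\frac{\left(-1\right) 61}{172} + \frac{267}{102}\right)\right) - 199911 = \left(-5 + 2 i \sqrt{3} \left(\left(-61\right) \frac{1}{172} + 267 \cdot \frac{1}{102}\right)\right) - 199911 = \left(-5 + 2 i \sqrt{3} \left(- \frac{61}{172} + \frac{89}{34}\right)\right) - 199911 = \left(-5 + 2 i \sqrt{3} \cdot \frac{6617}{2924}\right) - 199911 = \left(-5 + \frac{6617 i \sqrt{3}}{1462}\right) - 199911 = -199916 + \frac{6617 i \sqrt{3}}{1462}$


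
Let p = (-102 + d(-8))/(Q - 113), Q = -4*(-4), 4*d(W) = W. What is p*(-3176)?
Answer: -330304/97 ≈ -3405.2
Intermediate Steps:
d(W) = W/4
Q = 16
p = 104/97 (p = (-102 + (¼)*(-8))/(16 - 113) = (-102 - 2)/(-97) = -104*(-1/97) = 104/97 ≈ 1.0722)
p*(-3176) = (104/97)*(-3176) = -330304/97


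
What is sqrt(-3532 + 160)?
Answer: 2*I*sqrt(843) ≈ 58.069*I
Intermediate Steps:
sqrt(-3532 + 160) = sqrt(-3372) = 2*I*sqrt(843)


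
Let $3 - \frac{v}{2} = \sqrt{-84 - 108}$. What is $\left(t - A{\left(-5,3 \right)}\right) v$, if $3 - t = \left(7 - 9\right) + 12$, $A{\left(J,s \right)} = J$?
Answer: $-12 + 32 i \sqrt{3} \approx -12.0 + 55.426 i$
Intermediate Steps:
$t = -7$ ($t = 3 - \left(\left(7 - 9\right) + 12\right) = 3 - \left(-2 + 12\right) = 3 - 10 = -7$)
$v = 6 - 16 i \sqrt{3}$ ($v = 6 - 2 \sqrt{-84 - 108} = 6 - 2 \sqrt{-192} = 6 - 2 \cdot 8 i \sqrt{3} = 6 - 16 i \sqrt{3} \approx 6.0 - 27.713 i$)
$\left(t - A{\left(-5,3 \right)}\right) v = \left(-7 - -5\right) \left(6 - 16 i \sqrt{3}\right) = \left(-7 + 5\right) \left(6 - 16 i \sqrt{3}\right) = - 2 \left(6 - 16 i \sqrt{3}\right) = -12 + 32 i \sqrt{3}$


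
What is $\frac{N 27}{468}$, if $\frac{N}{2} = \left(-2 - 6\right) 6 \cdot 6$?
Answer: $- \frac{432}{13} \approx -33.231$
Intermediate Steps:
$N = -576$ ($N = 2 \left(-2 - 6\right) 6 \cdot 6 = 2 \left(-8\right) 6 \cdot 6 = 2 \left(\left(-48\right) 6\right) = 2 \left(-288\right) = -576$)
$\frac{N 27}{468} = \frac{\left(-576\right) 27}{468} = \left(-15552\right) \frac{1}{468} = - \frac{432}{13}$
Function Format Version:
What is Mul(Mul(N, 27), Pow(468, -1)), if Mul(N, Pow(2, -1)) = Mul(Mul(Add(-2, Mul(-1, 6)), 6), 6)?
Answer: Rational(-432, 13) ≈ -33.231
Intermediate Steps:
N = -576 (N = Mul(2, Mul(Mul(Add(-2, Mul(-1, 6)), 6), 6)) = Mul(2, Mul(Mul(Add(-2, -6), 6), 6)) = Mul(2, Mul(Mul(-8, 6), 6)) = Mul(2, Mul(-48, 6)) = Mul(2, -288) = -576)
Mul(Mul(N, 27), Pow(468, -1)) = Mul(Mul(-576, 27), Pow(468, -1)) = Mul(-15552, Rational(1, 468)) = Rational(-432, 13)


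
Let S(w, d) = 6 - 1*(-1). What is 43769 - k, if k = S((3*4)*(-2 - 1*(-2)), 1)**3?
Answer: 43426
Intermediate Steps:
S(w, d) = 7 (S(w, d) = 6 + 1 = 7)
k = 343 (k = 7**3 = 343)
43769 - k = 43769 - 1*343 = 43769 - 343 = 43426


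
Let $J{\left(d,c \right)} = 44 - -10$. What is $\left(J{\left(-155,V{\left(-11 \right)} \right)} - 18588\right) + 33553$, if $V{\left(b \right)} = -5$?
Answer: $15019$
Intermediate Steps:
$J{\left(d,c \right)} = 54$ ($J{\left(d,c \right)} = 44 + 10 = 54$)
$\left(J{\left(-155,V{\left(-11 \right)} \right)} - 18588\right) + 33553 = \left(54 - 18588\right) + 33553 = -18534 + 33553 = 15019$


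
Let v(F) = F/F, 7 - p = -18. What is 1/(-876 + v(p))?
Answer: -1/875 ≈ -0.0011429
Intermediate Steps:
p = 25 (p = 7 - 1*(-18) = 7 + 18 = 25)
v(F) = 1
1/(-876 + v(p)) = 1/(-876 + 1) = 1/(-875) = -1/875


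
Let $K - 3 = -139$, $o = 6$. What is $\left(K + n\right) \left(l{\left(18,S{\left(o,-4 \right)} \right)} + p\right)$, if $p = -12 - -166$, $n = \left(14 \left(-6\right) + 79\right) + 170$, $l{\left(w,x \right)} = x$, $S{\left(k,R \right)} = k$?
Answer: $4640$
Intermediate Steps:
$K = -136$ ($K = 3 - 139 = -136$)
$n = 165$ ($n = \left(-84 + 79\right) + 170 = -5 + 170 = 165$)
$p = 154$ ($p = -12 + 166 = 154$)
$\left(K + n\right) \left(l{\left(18,S{\left(o,-4 \right)} \right)} + p\right) = \left(-136 + 165\right) \left(6 + 154\right) = 29 \cdot 160 = 4640$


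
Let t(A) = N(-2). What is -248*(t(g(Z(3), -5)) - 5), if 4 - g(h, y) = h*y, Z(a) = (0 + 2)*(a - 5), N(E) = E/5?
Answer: 6696/5 ≈ 1339.2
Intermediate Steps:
N(E) = E/5 (N(E) = E*(⅕) = E/5)
Z(a) = -10 + 2*a (Z(a) = 2*(-5 + a) = -10 + 2*a)
g(h, y) = 4 - h*y
t(A) = -⅖ (t(A) = (⅕)*(-2) = -⅖)
-248*(t(g(Z(3), -5)) - 5) = -248*(-⅖ - 5) = -248*(-27/5) = 6696/5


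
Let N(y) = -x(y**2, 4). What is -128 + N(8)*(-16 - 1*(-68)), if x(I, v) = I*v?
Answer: -13440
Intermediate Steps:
N(y) = -4*y**2 (N(y) = -y**2*4 = -4*y**2)
-128 + N(8)*(-16 - 1*(-68)) = -128 + (-4*8**2)*(-16 - 1*(-68)) = -128 + (-4*64)*(-16 + 68) = -128 - 256*52 = -128 - 13312 = -13440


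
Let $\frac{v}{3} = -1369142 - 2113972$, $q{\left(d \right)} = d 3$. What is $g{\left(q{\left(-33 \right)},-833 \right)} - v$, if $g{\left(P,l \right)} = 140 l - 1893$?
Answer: $10330829$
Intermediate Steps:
$q{\left(d \right)} = 3 d$
$g{\left(P,l \right)} = -1893 + 140 l$
$v = -10449342$ ($v = 3 \left(-1369142 - 2113972\right) = 3 \left(-3483114\right) = -10449342$)
$g{\left(q{\left(-33 \right)},-833 \right)} - v = \left(-1893 + 140 \left(-833\right)\right) - -10449342 = \left(-1893 - 116620\right) + 10449342 = -118513 + 10449342 = 10330829$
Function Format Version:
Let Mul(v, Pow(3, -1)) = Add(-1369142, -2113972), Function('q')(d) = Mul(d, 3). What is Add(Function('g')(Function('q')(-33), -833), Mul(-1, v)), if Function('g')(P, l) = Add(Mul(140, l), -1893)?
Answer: 10330829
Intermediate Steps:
Function('q')(d) = Mul(3, d)
Function('g')(P, l) = Add(-1893, Mul(140, l))
v = -10449342 (v = Mul(3, Add(-1369142, -2113972)) = Mul(3, -3483114) = -10449342)
Add(Function('g')(Function('q')(-33), -833), Mul(-1, v)) = Add(Add(-1893, Mul(140, -833)), Mul(-1, -10449342)) = Add(Add(-1893, -116620), 10449342) = Add(-118513, 10449342) = 10330829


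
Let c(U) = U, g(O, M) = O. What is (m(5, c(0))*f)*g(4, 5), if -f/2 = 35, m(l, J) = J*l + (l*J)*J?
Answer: 0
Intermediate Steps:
m(l, J) = J*l + l*J**2 (m(l, J) = J*l + (J*l)*J = J*l + l*J**2)
f = -70 (f = -2*35 = -70)
(m(5, c(0))*f)*g(4, 5) = ((0*5*(1 + 0))*(-70))*4 = ((0*5*1)*(-70))*4 = (0*(-70))*4 = 0*4 = 0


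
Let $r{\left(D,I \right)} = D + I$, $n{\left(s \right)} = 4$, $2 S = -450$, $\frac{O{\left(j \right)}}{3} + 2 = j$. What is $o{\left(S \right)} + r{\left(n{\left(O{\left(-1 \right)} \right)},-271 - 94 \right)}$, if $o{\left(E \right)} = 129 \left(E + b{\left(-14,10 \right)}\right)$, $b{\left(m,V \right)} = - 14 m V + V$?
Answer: $224744$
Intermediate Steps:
$O{\left(j \right)} = -6 + 3 j$
$b{\left(m,V \right)} = V - 14 V m$ ($b{\left(m,V \right)} = - 14 V m + V = V - 14 V m$)
$S = -225$ ($S = \frac{1}{2} \left(-450\right) = -225$)
$o{\left(E \right)} = 254130 + 129 E$ ($o{\left(E \right)} = 129 \left(E + 10 \left(1 - -196\right)\right) = 129 \left(E + 10 \left(1 + 196\right)\right) = 129 \left(E + 10 \cdot 197\right) = 129 \left(E + 1970\right) = 129 \left(1970 + E\right) = 254130 + 129 E$)
$o{\left(S \right)} + r{\left(n{\left(O{\left(-1 \right)} \right)},-271 - 94 \right)} = \left(254130 + 129 \left(-225\right)\right) + \left(4 - 365\right) = \left(254130 - 29025\right) + \left(4 - 365\right) = 225105 + \left(4 - 365\right) = 225105 - 361 = 224744$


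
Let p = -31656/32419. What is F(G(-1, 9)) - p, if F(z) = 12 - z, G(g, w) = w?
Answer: 128913/32419 ≈ 3.9765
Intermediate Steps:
p = -31656/32419 (p = -31656*1/32419 = -31656/32419 ≈ -0.97646)
F(G(-1, 9)) - p = (12 - 1*9) - 1*(-31656/32419) = (12 - 9) + 31656/32419 = 3 + 31656/32419 = 128913/32419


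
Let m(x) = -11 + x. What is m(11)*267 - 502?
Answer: -502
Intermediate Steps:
m(11)*267 - 502 = (-11 + 11)*267 - 502 = 0*267 - 502 = 0 - 502 = -502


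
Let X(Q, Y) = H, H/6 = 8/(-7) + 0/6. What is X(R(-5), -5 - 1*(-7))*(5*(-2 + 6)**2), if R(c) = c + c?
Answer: -3840/7 ≈ -548.57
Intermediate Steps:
R(c) = 2*c
H = -48/7 (H = 6*(8/(-7) + 0/6) = 6*(8*(-1/7) + 0*(1/6)) = 6*(-8/7 + 0) = 6*(-8/7) = -48/7 ≈ -6.8571)
X(Q, Y) = -48/7
X(R(-5), -5 - 1*(-7))*(5*(-2 + 6)**2) = -240*(-2 + 6)**2/7 = -240*4**2/7 = -240*16/7 = -48/7*80 = -3840/7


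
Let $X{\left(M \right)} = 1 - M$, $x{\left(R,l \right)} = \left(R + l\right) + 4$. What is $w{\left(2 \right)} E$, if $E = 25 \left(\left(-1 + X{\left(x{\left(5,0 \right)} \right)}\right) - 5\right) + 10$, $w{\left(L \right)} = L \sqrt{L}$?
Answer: $- 680 \sqrt{2} \approx -961.67$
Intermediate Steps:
$w{\left(L \right)} = L^{\frac{3}{2}}$
$x{\left(R,l \right)} = 4 + R + l$
$E = -340$ ($E = 25 \left(\left(-1 + \left(1 - \left(4 + 5 + 0\right)\right)\right) - 5\right) + 10 = 25 \left(\left(-1 + \left(1 - 9\right)\right) - 5\right) + 10 = 25 \left(\left(-1 - 8\right) - 5\right) + 10 = 25 \left(-9 - 5\right) + 10 = 25 \left(-14\right) + 10 = -350 + 10 = -340$)
$w{\left(2 \right)} E = 2^{\frac{3}{2}} \left(-340\right) = 2 \sqrt{2} \left(-340\right) = - 680 \sqrt{2}$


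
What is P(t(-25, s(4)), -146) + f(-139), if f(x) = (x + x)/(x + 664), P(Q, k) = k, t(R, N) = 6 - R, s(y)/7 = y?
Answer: -76928/525 ≈ -146.53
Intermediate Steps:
s(y) = 7*y
f(x) = 2*x/(664 + x) (f(x) = (2*x)/(664 + x) = 2*x/(664 + x))
P(t(-25, s(4)), -146) + f(-139) = -146 + 2*(-139)/(664 - 139) = -146 + 2*(-139)/525 = -146 + 2*(-139)*(1/525) = -146 - 278/525 = -76928/525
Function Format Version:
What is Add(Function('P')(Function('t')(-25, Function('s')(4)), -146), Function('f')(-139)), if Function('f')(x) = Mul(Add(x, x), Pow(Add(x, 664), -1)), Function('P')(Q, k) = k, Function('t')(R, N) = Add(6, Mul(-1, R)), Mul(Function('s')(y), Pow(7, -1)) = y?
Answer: Rational(-76928, 525) ≈ -146.53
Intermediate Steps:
Function('s')(y) = Mul(7, y)
Function('f')(x) = Mul(2, x, Pow(Add(664, x), -1)) (Function('f')(x) = Mul(Mul(2, x), Pow(Add(664, x), -1)) = Mul(2, x, Pow(Add(664, x), -1)))
Add(Function('P')(Function('t')(-25, Function('s')(4)), -146), Function('f')(-139)) = Add(-146, Mul(2, -139, Pow(Add(664, -139), -1))) = Add(-146, Mul(2, -139, Pow(525, -1))) = Add(-146, Mul(2, -139, Rational(1, 525))) = Add(-146, Rational(-278, 525)) = Rational(-76928, 525)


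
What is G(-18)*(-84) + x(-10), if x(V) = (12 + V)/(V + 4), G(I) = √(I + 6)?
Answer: -⅓ - 168*I*√3 ≈ -0.33333 - 290.98*I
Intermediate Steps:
G(I) = √(6 + I)
x(V) = (12 + V)/(4 + V)
G(-18)*(-84) + x(-10) = √(6 - 18)*(-84) + (12 - 10)/(4 - 10) = √(-12)*(-84) + 2/(-6) = (2*I*√3)*(-84) - ⅙*2 = -168*I*√3 - ⅓ = -⅓ - 168*I*√3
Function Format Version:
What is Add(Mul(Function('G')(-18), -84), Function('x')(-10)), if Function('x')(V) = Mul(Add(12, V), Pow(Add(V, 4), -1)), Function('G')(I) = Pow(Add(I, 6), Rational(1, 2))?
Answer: Add(Rational(-1, 3), Mul(-168, I, Pow(3, Rational(1, 2)))) ≈ Add(-0.33333, Mul(-290.98, I))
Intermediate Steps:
Function('G')(I) = Pow(Add(6, I), Rational(1, 2))
Function('x')(V) = Mul(Pow(Add(4, V), -1), Add(12, V)) (Function('x')(V) = Mul(Add(12, V), Pow(Add(4, V), -1)) = Mul(Pow(Add(4, V), -1), Add(12, V)))
Add(Mul(Function('G')(-18), -84), Function('x')(-10)) = Add(Mul(Pow(Add(6, -18), Rational(1, 2)), -84), Mul(Pow(Add(4, -10), -1), Add(12, -10))) = Add(Mul(Pow(-12, Rational(1, 2)), -84), Mul(Pow(-6, -1), 2)) = Add(Mul(Mul(2, I, Pow(3, Rational(1, 2))), -84), Mul(Rational(-1, 6), 2)) = Add(Mul(-168, I, Pow(3, Rational(1, 2))), Rational(-1, 3)) = Add(Rational(-1, 3), Mul(-168, I, Pow(3, Rational(1, 2))))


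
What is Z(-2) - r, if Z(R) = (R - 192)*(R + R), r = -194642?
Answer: 195418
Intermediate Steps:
Z(R) = 2*R*(-192 + R) (Z(R) = (-192 + R)*(2*R) = 2*R*(-192 + R))
Z(-2) - r = 2*(-2)*(-192 - 2) - 1*(-194642) = 2*(-2)*(-194) + 194642 = 776 + 194642 = 195418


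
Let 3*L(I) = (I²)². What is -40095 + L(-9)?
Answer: -37908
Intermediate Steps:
L(I) = I⁴/3 (L(I) = (I²)²/3 = I⁴/3)
-40095 + L(-9) = -40095 + (⅓)*(-9)⁴ = -40095 + (⅓)*6561 = -40095 + 2187 = -37908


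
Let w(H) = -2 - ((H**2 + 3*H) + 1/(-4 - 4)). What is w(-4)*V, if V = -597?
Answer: 28059/8 ≈ 3507.4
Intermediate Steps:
w(H) = -15/8 - H**2 - 3*H (w(H) = -2 - ((H**2 + 3*H) + 1/(-8)) = -2 - ((H**2 + 3*H) - 1/8) = -2 - (-1/8 + H**2 + 3*H) = -2 + (1/8 - H**2 - 3*H) = -15/8 - H**2 - 3*H)
w(-4)*V = (-15/8 - 1*(-4)**2 - 3*(-4))*(-597) = (-15/8 - 1*16 + 12)*(-597) = (-15/8 - 16 + 12)*(-597) = -47/8*(-597) = 28059/8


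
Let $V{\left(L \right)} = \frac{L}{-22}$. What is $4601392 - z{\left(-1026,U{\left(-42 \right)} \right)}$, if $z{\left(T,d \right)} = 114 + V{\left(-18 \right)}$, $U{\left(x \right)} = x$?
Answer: $\frac{50614049}{11} \approx 4.6013 \cdot 10^{6}$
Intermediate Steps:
$V{\left(L \right)} = - \frac{L}{22}$ ($V{\left(L \right)} = L \left(- \frac{1}{22}\right) = - \frac{L}{22}$)
$z{\left(T,d \right)} = \frac{1263}{11}$ ($z{\left(T,d \right)} = 114 - - \frac{9}{11} = 114 + \frac{9}{11} = \frac{1263}{11}$)
$4601392 - z{\left(-1026,U{\left(-42 \right)} \right)} = 4601392 - \frac{1263}{11} = \frac{50614049}{11}$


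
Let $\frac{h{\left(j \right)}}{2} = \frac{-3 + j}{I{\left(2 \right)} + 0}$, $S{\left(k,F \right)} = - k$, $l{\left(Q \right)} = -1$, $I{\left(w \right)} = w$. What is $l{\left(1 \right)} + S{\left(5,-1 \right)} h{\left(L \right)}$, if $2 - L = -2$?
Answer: $-6$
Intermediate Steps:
$L = 4$ ($L = 2 - -2 = 2 + 2 = 4$)
$h{\left(j \right)} = -3 + j$ ($h{\left(j \right)} = 2 \frac{-3 + j}{2 + 0} = 2 \frac{-3 + j}{2} = 2 \left(-3 + j\right) \frac{1}{2} = 2 \left(- \frac{3}{2} + \frac{j}{2}\right) = -3 + j$)
$l{\left(1 \right)} + S{\left(5,-1 \right)} h{\left(L \right)} = -1 + \left(-1\right) 5 \left(-3 + 4\right) = -1 - 5 = -6$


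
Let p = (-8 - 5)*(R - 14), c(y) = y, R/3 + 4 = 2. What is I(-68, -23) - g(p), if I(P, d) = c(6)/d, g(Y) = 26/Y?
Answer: -83/230 ≈ -0.36087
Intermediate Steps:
R = -6 (R = -12 + 3*2 = -12 + 6 = -6)
p = 260 (p = (-8 - 5)*(-6 - 14) = -13*(-20) = 260)
I(P, d) = 6/d
I(-68, -23) - g(p) = 6/(-23) - 26/260 = 6*(-1/23) - 26/260 = -6/23 - 1*1/10 = -6/23 - 1/10 = -83/230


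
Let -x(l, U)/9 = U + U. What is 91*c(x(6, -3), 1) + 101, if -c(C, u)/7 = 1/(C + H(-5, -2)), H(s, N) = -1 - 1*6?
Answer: 4110/47 ≈ 87.447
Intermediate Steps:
H(s, N) = -7 (H(s, N) = -1 - 6 = -7)
x(l, U) = -18*U (x(l, U) = -9*(U + U) = -18*U)
c(C, u) = -7/(-7 + C) (c(C, u) = -7/(C - 7) = -7/(-7 + C))
91*c(x(6, -3), 1) + 101 = 91*(-7/(-7 - 18*(-3))) + 101 = 91*(-7/(-7 + 54)) + 101 = 91*(-7/47) + 101 = -637/47 + 101 = 4110/47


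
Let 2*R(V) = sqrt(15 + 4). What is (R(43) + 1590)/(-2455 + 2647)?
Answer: 265/32 + sqrt(19)/384 ≈ 8.2926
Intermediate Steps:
R(V) = sqrt(19)/2 (R(V) = sqrt(15 + 4)/2 = sqrt(19)/2)
(R(43) + 1590)/(-2455 + 2647) = (sqrt(19)/2 + 1590)/(-2455 + 2647) = (1590 + sqrt(19)/2)/192 = (1590 + sqrt(19)/2)*(1/192) = 265/32 + sqrt(19)/384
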